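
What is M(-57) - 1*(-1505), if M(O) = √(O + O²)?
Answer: 1505 + 2*√798 ≈ 1561.5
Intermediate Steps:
M(-57) - 1*(-1505) = √(-57*(1 - 57)) - 1*(-1505) = √(-57*(-56)) + 1505 = √3192 + 1505 = 2*√798 + 1505 = 1505 + 2*√798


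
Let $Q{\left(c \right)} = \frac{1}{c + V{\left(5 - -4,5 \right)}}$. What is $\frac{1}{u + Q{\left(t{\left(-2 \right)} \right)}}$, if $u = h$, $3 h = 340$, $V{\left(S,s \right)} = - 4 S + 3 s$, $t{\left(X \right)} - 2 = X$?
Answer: $\frac{7}{793} \approx 0.0088272$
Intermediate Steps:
$t{\left(X \right)} = 2 + X$
$h = \frac{340}{3}$ ($h = \frac{1}{3} \cdot 340 = \frac{340}{3} \approx 113.33$)
$Q{\left(c \right)} = \frac{1}{-21 + c}$ ($Q{\left(c \right)} = \frac{1}{c + \left(- 4 \left(5 - -4\right) + 3 \cdot 5\right)} = \frac{1}{c + \left(- 4 \left(5 + 4\right) + 15\right)} = \frac{1}{c + \left(\left(-4\right) 9 + 15\right)} = \frac{1}{c + \left(-36 + 15\right)} = \frac{1}{c - 21} = \frac{1}{-21 + c}$)
$u = \frac{340}{3} \approx 113.33$
$\frac{1}{u + Q{\left(t{\left(-2 \right)} \right)}} = \frac{1}{\frac{340}{3} + \frac{1}{-21 + \left(2 - 2\right)}} = \frac{1}{\frac{340}{3} + \frac{1}{-21 + 0}} = \frac{1}{\frac{340}{3} + \frac{1}{-21}} = \frac{1}{\frac{340}{3} - \frac{1}{21}} = \frac{1}{\frac{793}{7}} = \frac{7}{793}$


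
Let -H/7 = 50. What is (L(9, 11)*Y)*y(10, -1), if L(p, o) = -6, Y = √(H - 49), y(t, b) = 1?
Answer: -6*I*√399 ≈ -119.85*I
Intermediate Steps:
H = -350 (H = -7*50 = -350)
Y = I*√399 (Y = √(-350 - 49) = √(-399) = I*√399 ≈ 19.975*I)
(L(9, 11)*Y)*y(10, -1) = -6*I*√399*1 = -6*I*√399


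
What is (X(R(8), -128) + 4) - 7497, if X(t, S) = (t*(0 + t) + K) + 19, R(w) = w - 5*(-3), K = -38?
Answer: -6983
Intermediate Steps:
R(w) = 15 + w (R(w) = w + 15 = 15 + w)
X(t, S) = -19 + t² (X(t, S) = (t*(0 + t) - 38) + 19 = (t*t - 38) + 19 = (t² - 38) + 19 = (-38 + t²) + 19 = -19 + t²)
(X(R(8), -128) + 4) - 7497 = ((-19 + (15 + 8)²) + 4) - 7497 = ((-19 + 23²) + 4) - 7497 = ((-19 + 529) + 4) - 7497 = (510 + 4) - 7497 = 514 - 7497 = -6983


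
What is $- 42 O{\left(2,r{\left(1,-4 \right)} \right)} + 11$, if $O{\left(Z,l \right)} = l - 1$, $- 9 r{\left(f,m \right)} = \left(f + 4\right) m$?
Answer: $- \frac{121}{3} \approx -40.333$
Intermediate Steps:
$r{\left(f,m \right)} = - \frac{m \left(4 + f\right)}{9}$ ($r{\left(f,m \right)} = - \frac{\left(f + 4\right) m}{9} = - \frac{\left(4 + f\right) m}{9} = - \frac{m \left(4 + f\right)}{9}$)
$O{\left(Z,l \right)} = -1 + l$
$- 42 O{\left(2,r{\left(1,-4 \right)} \right)} + 11 = - 42 \left(-1 - - \frac{4 \left(4 + 1\right)}{9}\right) + 11 = - 42 \left(-1 - \left(- \frac{4}{9}\right) 5\right) + 11 = - 42 \left(-1 + \frac{20}{9}\right) + 11 = \left(-42\right) \frac{11}{9} + 11 = - \frac{154}{3} + 11 = - \frac{121}{3}$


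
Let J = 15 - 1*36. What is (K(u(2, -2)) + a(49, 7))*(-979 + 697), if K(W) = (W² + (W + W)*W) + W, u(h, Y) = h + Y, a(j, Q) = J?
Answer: 5922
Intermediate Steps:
J = -21 (J = 15 - 36 = -21)
a(j, Q) = -21
u(h, Y) = Y + h
K(W) = W + 3*W² (K(W) = (W² + (2*W)*W) + W = (W² + 2*W²) + W = 3*W² + W = W + 3*W²)
(K(u(2, -2)) + a(49, 7))*(-979 + 697) = ((-2 + 2)*(1 + 3*(-2 + 2)) - 21)*(-979 + 697) = (0*(1 + 3*0) - 21)*(-282) = (0*(1 + 0) - 21)*(-282) = (0*1 - 21)*(-282) = (0 - 21)*(-282) = -21*(-282) = 5922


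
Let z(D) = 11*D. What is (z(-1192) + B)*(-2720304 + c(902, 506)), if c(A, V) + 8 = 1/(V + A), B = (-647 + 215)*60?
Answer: 18687542360305/176 ≈ 1.0618e+11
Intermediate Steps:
B = -25920 (B = -432*60 = -25920)
c(A, V) = -8 + 1/(A + V) (c(A, V) = -8 + 1/(V + A) = -8 + 1/(A + V))
(z(-1192) + B)*(-2720304 + c(902, 506)) = (11*(-1192) - 25920)*(-2720304 + (1 - 8*902 - 8*506)/(902 + 506)) = (-13112 - 25920)*(-2720304 + (1 - 7216 - 4048)/1408) = -39032*(-2720304 + (1/1408)*(-11263)) = -39032*(-2720304 - 11263/1408) = -39032*(-3830199295/1408) = 18687542360305/176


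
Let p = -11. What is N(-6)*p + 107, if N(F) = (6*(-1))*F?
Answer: -289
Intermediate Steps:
N(F) = -6*F
N(-6)*p + 107 = -6*(-6)*(-11) + 107 = 36*(-11) + 107 = -396 + 107 = -289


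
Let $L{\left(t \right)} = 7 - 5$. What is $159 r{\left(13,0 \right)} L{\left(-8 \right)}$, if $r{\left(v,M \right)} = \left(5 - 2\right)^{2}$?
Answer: $2862$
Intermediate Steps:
$L{\left(t \right)} = 2$ ($L{\left(t \right)} = 7 - 5 = 2$)
$r{\left(v,M \right)} = 9$ ($r{\left(v,M \right)} = 3^{2} = 9$)
$159 r{\left(13,0 \right)} L{\left(-8 \right)} = 159 \cdot 9 \cdot 2 = 1431 \cdot 2 = 2862$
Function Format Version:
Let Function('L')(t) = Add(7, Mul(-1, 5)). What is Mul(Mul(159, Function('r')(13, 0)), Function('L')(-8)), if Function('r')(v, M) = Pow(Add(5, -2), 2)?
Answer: 2862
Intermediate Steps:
Function('L')(t) = 2 (Function('L')(t) = Add(7, -5) = 2)
Function('r')(v, M) = 9 (Function('r')(v, M) = Pow(3, 2) = 9)
Mul(Mul(159, Function('r')(13, 0)), Function('L')(-8)) = Mul(Mul(159, 9), 2) = Mul(1431, 2) = 2862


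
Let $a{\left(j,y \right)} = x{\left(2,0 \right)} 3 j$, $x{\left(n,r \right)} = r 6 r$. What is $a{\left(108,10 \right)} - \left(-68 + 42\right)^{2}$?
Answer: $-676$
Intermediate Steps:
$x{\left(n,r \right)} = 6 r^{2}$ ($x{\left(n,r \right)} = 6 r r = 6 r^{2}$)
$a{\left(j,y \right)} = 0$ ($a{\left(j,y \right)} = 6 \cdot 0^{2} \cdot 3 j = 6 \cdot 0 \cdot 3 j = 0 \cdot 3 j = 0 j = 0$)
$a{\left(108,10 \right)} - \left(-68 + 42\right)^{2} = 0 - \left(-68 + 42\right)^{2} = 0 - \left(-26\right)^{2} = 0 - 676 = -676$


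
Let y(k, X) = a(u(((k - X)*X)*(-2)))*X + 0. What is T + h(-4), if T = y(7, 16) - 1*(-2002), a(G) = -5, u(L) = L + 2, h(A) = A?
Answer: 1918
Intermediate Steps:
u(L) = 2 + L
y(k, X) = -5*X (y(k, X) = -5*X + 0 = -5*X)
T = 1922 (T = -5*16 - 1*(-2002) = -80 + 2002 = 1922)
T + h(-4) = 1922 - 4 = 1918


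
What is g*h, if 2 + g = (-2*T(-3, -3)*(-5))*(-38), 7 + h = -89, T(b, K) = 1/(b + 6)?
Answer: 12352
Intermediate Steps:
T(b, K) = 1/(6 + b)
h = -96 (h = -7 - 89 = -96)
g = -386/3 (g = -2 + (-2/(6 - 3)*(-5))*(-38) = -2 + (-2/3*(-5))*(-38) = -2 + (-2*⅓*(-5))*(-38) = -2 - ⅔*(-5)*(-38) = -2 + (10/3)*(-38) = -2 - 380/3 = -386/3 ≈ -128.67)
g*h = -386/3*(-96) = 12352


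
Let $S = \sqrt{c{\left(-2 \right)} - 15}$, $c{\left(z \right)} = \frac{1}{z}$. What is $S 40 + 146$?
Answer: $146 + 20 i \sqrt{62} \approx 146.0 + 157.48 i$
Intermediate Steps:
$S = \frac{i \sqrt{62}}{2}$ ($S = \sqrt{\frac{1}{-2} - 15} = \sqrt{- \frac{1}{2} - 15} = \sqrt{- \frac{31}{2}} = \frac{i \sqrt{62}}{2} \approx 3.937 i$)
$S 40 + 146 = \frac{i \sqrt{62}}{2} \cdot 40 + 146 = 20 i \sqrt{62} + 146 = 146 + 20 i \sqrt{62}$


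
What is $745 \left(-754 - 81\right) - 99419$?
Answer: $-721494$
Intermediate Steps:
$745 \left(-754 - 81\right) - 99419 = 745 \left(-835\right) - 99419 = -622075 - 99419 = -721494$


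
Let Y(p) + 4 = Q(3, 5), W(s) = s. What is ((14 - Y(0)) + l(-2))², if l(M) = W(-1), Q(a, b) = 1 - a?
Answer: 361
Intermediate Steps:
Y(p) = -6 (Y(p) = -4 + (1 - 1*3) = -4 + (1 - 3) = -4 - 2 = -6)
l(M) = -1
((14 - Y(0)) + l(-2))² = ((14 - 1*(-6)) - 1)² = ((14 + 6) - 1)² = (20 - 1)² = 19² = 361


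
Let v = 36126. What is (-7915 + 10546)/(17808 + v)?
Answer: 877/17978 ≈ 0.048782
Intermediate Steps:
(-7915 + 10546)/(17808 + v) = (-7915 + 10546)/(17808 + 36126) = 2631/53934 = 2631*(1/53934) = 877/17978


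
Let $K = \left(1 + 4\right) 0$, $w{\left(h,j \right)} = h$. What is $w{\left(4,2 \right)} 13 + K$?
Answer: $52$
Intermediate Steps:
$K = 0$ ($K = 5 \cdot 0 = 0$)
$w{\left(4,2 \right)} 13 + K = 4 \cdot 13 + 0 = 52 + 0 = 52$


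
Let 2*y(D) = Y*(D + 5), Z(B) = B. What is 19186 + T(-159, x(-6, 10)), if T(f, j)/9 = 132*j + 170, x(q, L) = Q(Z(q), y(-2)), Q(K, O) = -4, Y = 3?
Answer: 15964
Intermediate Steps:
y(D) = 15/2 + 3*D/2 (y(D) = (3*(D + 5))/2 = (3*(5 + D))/2 = (15 + 3*D)/2 = 15/2 + 3*D/2)
x(q, L) = -4
T(f, j) = 1530 + 1188*j (T(f, j) = 9*(132*j + 170) = 9*(170 + 132*j) = 1530 + 1188*j)
19186 + T(-159, x(-6, 10)) = 19186 + (1530 + 1188*(-4)) = 19186 + (1530 - 4752) = 19186 - 3222 = 15964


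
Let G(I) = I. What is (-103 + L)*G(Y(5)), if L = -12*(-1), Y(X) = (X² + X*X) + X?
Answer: -5005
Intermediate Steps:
Y(X) = X + 2*X² (Y(X) = (X² + X²) + X = 2*X² + X = X + 2*X²)
L = 12
(-103 + L)*G(Y(5)) = (-103 + 12)*(5*(1 + 2*5)) = -455*(1 + 10) = -455*11 = -91*55 = -5005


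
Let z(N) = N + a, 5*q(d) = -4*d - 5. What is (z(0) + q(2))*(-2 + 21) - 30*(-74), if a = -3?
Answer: 10568/5 ≈ 2113.6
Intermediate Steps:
q(d) = -1 - 4*d/5 (q(d) = (-4*d - 5)/5 = (-5 - 4*d)/5 = -1 - 4*d/5)
z(N) = -3 + N (z(N) = N - 3 = -3 + N)
(z(0) + q(2))*(-2 + 21) - 30*(-74) = ((-3 + 0) + (-1 - ⅘*2))*(-2 + 21) - 30*(-74) = (-3 + (-1 - 8/5))*19 + 2220 = (-3 - 13/5)*19 + 2220 = -28/5*19 + 2220 = -532/5 + 2220 = 10568/5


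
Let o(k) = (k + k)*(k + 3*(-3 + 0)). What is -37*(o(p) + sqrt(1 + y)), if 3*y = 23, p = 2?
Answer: 1036 - 37*sqrt(78)/3 ≈ 927.08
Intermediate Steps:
y = 23/3 (y = (1/3)*23 = 23/3 ≈ 7.6667)
o(k) = 2*k*(-9 + k) (o(k) = (2*k)*(k + 3*(-3)) = (2*k)*(k - 9) = (2*k)*(-9 + k) = 2*k*(-9 + k))
-37*(o(p) + sqrt(1 + y)) = -37*(2*2*(-9 + 2) + sqrt(1 + 23/3)) = -37*(2*2*(-7) + sqrt(26/3)) = -37*(-28 + sqrt(78)/3) = 1036 - 37*sqrt(78)/3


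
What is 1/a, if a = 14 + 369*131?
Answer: 1/48353 ≈ 2.0681e-5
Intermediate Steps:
a = 48353 (a = 14 + 48339 = 48353)
1/a = 1/48353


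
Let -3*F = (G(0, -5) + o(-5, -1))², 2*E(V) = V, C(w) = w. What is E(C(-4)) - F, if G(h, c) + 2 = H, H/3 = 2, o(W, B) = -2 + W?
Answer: 1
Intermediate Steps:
H = 6 (H = 3*2 = 6)
G(h, c) = 4 (G(h, c) = -2 + 6 = 4)
E(V) = V/2
F = -3 (F = -(4 + (-2 - 5))²/3 = -(4 - 7)²/3 = -⅓*(-3)² = -⅓*9 = -3)
E(C(-4)) - F = (½)*(-4) - 1*(-3) = -2 + 3 = 1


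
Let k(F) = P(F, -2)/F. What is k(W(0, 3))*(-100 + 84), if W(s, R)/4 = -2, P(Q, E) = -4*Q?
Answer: 64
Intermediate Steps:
W(s, R) = -8 (W(s, R) = 4*(-2) = -8)
k(F) = -4 (k(F) = (-4*F)/F = -4)
k(W(0, 3))*(-100 + 84) = -4*(-100 + 84) = -4*(-16) = 64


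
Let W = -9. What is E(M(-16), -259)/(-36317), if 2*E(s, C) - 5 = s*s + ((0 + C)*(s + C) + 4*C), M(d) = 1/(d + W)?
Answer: -20643863/22698125 ≈ -0.90950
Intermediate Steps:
M(d) = 1/(-9 + d) (M(d) = 1/(d - 9) = 1/(-9 + d))
E(s, C) = 5/2 + s**2/2 + 2*C + C*(C + s)/2 (E(s, C) = 5/2 + (s*s + ((0 + C)*(s + C) + 4*C))/2 = 5/2 + (s**2 + (C*(C + s) + 4*C))/2 = 5/2 + (s**2 + (4*C + C*(C + s)))/2 = 5/2 + (s**2 + 4*C + C*(C + s))/2 = 5/2 + (s**2/2 + 2*C + C*(C + s)/2) = 5/2 + s**2/2 + 2*C + C*(C + s)/2)
E(M(-16), -259)/(-36317) = (5/2 + (1/2)*(-259)**2 + (1/(-9 - 16))**2/2 + 2*(-259) + (1/2)*(-259)/(-9 - 16))/(-36317) = (5/2 + (1/2)*67081 + (1/(-25))**2/2 - 518 + (1/2)*(-259)/(-25))*(-1/36317) = (5/2 + 67081/2 + (-1/25)**2/2 - 518 + (1/2)*(-259)*(-1/25))*(-1/36317) = (5/2 + 67081/2 + (1/2)*(1/625) - 518 + 259/50)*(-1/36317) = (5/2 + 67081/2 + 1/1250 - 518 + 259/50)*(-1/36317) = (20643863/625)*(-1/36317) = -20643863/22698125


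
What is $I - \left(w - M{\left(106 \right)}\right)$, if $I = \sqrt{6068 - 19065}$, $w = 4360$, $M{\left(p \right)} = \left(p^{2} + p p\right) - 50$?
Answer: $18062 + i \sqrt{12997} \approx 18062.0 + 114.0 i$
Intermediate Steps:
$M{\left(p \right)} = -50 + 2 p^{2}$ ($M{\left(p \right)} = \left(p^{2} + p^{2}\right) - 50 = 2 p^{2} - 50 = -50 + 2 p^{2}$)
$I = i \sqrt{12997}$ ($I = \sqrt{-12997} = i \sqrt{12997} \approx 114.0 i$)
$I - \left(w - M{\left(106 \right)}\right) = i \sqrt{12997} - \left(4410 - 22472\right) = i \sqrt{12997} + \left(\left(-50 + 2 \cdot 11236\right) - 4360\right) = i \sqrt{12997} + \left(\left(-50 + 22472\right) - 4360\right) = i \sqrt{12997} + \left(22422 - 4360\right) = i \sqrt{12997} + 18062 = 18062 + i \sqrt{12997}$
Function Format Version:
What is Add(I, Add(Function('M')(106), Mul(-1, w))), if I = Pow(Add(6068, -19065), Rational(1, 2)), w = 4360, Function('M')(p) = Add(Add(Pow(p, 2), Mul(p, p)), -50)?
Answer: Add(18062, Mul(I, Pow(12997, Rational(1, 2)))) ≈ Add(18062., Mul(114.00, I))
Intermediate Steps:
Function('M')(p) = Add(-50, Mul(2, Pow(p, 2))) (Function('M')(p) = Add(Add(Pow(p, 2), Pow(p, 2)), -50) = Add(Mul(2, Pow(p, 2)), -50) = Add(-50, Mul(2, Pow(p, 2))))
I = Mul(I, Pow(12997, Rational(1, 2))) (I = Pow(-12997, Rational(1, 2)) = Mul(I, Pow(12997, Rational(1, 2))) ≈ Mul(114.00, I))
Add(I, Add(Function('M')(106), Mul(-1, w))) = Add(Mul(I, Pow(12997, Rational(1, 2))), Add(Add(-50, Mul(2, Pow(106, 2))), Mul(-1, 4360))) = Add(Mul(I, Pow(12997, Rational(1, 2))), Add(Add(-50, Mul(2, 11236)), -4360)) = Add(Mul(I, Pow(12997, Rational(1, 2))), Add(Add(-50, 22472), -4360)) = Add(Mul(I, Pow(12997, Rational(1, 2))), Add(22422, -4360)) = Add(Mul(I, Pow(12997, Rational(1, 2))), 18062) = Add(18062, Mul(I, Pow(12997, Rational(1, 2))))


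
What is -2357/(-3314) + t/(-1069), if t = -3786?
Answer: 15066437/3542666 ≈ 4.2529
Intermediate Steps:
-2357/(-3314) + t/(-1069) = -2357/(-3314) - 3786/(-1069) = -2357*(-1/3314) - 3786*(-1/1069) = 2357/3314 + 3786/1069 = 15066437/3542666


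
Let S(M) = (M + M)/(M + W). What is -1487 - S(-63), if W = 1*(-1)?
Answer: -47647/32 ≈ -1489.0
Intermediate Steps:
W = -1
S(M) = 2*M/(-1 + M) (S(M) = (M + M)/(M - 1) = (2*M)/(-1 + M) = 2*M/(-1 + M))
-1487 - S(-63) = -1487 - 2*(-63)/(-1 - 63) = -1487 - 2*(-63)/(-64) = -1487 - 2*(-63)*(-1)/64 = -1487 - 1*63/32 = -1487 - 63/32 = -47647/32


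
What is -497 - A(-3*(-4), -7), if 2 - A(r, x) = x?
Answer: -506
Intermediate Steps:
A(r, x) = 2 - x
-497 - A(-3*(-4), -7) = -497 - (2 - 1*(-7)) = -497 - (2 + 7) = -497 - 1*9 = -497 - 9 = -506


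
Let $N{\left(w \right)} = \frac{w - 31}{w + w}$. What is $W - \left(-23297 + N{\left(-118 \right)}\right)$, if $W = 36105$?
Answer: $\frac{14018723}{236} \approx 59401.0$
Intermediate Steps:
$N{\left(w \right)} = \frac{-31 + w}{2 w}$
$W - \left(-23297 + N{\left(-118 \right)}\right) = 36105 - \left(-23297 + \frac{-31 - 118}{2 \left(-118\right)}\right) = 36105 - \left(-23297 + \frac{1}{2} \left(- \frac{1}{118}\right) \left(-149\right)\right) = 36105 - \left(-23297 + \frac{149}{236}\right) = 36105 - - \frac{5497943}{236} = 36105 + \frac{5497943}{236} = \frac{14018723}{236}$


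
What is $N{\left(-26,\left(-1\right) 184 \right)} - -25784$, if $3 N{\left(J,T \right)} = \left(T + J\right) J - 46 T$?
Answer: $\frac{91276}{3} \approx 30425.0$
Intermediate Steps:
$N{\left(J,T \right)} = - \frac{46 T}{3} + \frac{J \left(J + T\right)}{3}$ ($N{\left(J,T \right)} = \frac{\left(T + J\right) J - 46 T}{3} = \frac{\left(J + T\right) J - 46 T}{3} = \frac{J \left(J + T\right) - 46 T}{3} = \frac{- 46 T + J \left(J + T\right)}{3} = - \frac{46 T}{3} + \frac{J \left(J + T\right)}{3}$)
$N{\left(-26,\left(-1\right) 184 \right)} - -25784 = \left(- \frac{46 \left(\left(-1\right) 184\right)}{3} + \frac{\left(-26\right)^{2}}{3} + \frac{1}{3} \left(-26\right) \left(\left(-1\right) 184\right)\right) - -25784 = \left(\left(- \frac{46}{3}\right) \left(-184\right) + \frac{1}{3} \cdot 676 + \frac{1}{3} \left(-26\right) \left(-184\right)\right) + 25784 = \left(\frac{8464}{3} + \frac{676}{3} + \frac{4784}{3}\right) + 25784 = \frac{13924}{3} + 25784 = \frac{91276}{3}$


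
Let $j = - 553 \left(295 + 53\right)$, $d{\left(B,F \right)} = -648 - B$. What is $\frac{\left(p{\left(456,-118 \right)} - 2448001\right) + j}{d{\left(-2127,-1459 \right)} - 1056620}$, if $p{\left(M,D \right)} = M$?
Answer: $\frac{2639989}{1055141} \approx 2.502$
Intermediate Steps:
$j = -192444$ ($j = \left(-553\right) 348 = -192444$)
$\frac{\left(p{\left(456,-118 \right)} - 2448001\right) + j}{d{\left(-2127,-1459 \right)} - 1056620} = \frac{\left(456 - 2448001\right) - 192444}{\left(-648 - -2127\right) - 1056620} = \frac{\left(456 - 2448001\right) - 192444}{\left(-648 + 2127\right) - 1056620} = \frac{-2447545 - 192444}{1479 - 1056620} = - \frac{2639989}{-1055141} = \left(-2639989\right) \left(- \frac{1}{1055141}\right) = \frac{2639989}{1055141}$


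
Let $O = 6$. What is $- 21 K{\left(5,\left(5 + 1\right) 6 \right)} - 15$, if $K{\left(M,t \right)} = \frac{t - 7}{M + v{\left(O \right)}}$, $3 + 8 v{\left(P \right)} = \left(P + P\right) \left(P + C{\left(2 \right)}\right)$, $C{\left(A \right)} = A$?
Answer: $- \frac{981}{19} \approx -51.632$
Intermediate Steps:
$v{\left(P \right)} = - \frac{3}{8} + \frac{P \left(2 + P\right)}{4}$ ($v{\left(P \right)} = - \frac{3}{8} + \frac{\left(P + P\right) \left(P + 2\right)}{8} = - \frac{3}{8} + \frac{2 P \left(2 + P\right)}{8} = - \frac{3}{8} + \frac{P \left(2 + P\right)}{4}$)
$K{\left(M,t \right)} = \frac{-7 + t}{\frac{93}{8} + M}$ ($K{\left(M,t \right)} = \frac{t - 7}{M + \left(- \frac{3}{8} + \frac{1}{2} \cdot 6 + \frac{6^{2}}{4}\right)} = \frac{-7 + t}{M + \left(- \frac{3}{8} + 3 + \frac{1}{4} \cdot 36\right)} = \frac{-7 + t}{M + \left(- \frac{3}{8} + 3 + 9\right)} = \frac{-7 + t}{M + \frac{93}{8}} = \frac{-7 + t}{\frac{93}{8} + M}$)
$- 21 K{\left(5,\left(5 + 1\right) 6 \right)} - 15 = - 21 \frac{8 \left(-7 + \left(5 + 1\right) 6\right)}{93 + 8 \cdot 5} - 15 = - 21 \frac{8 \left(-7 + 6 \cdot 6\right)}{93 + 40} - 15 = - 21 \frac{8 \left(-7 + 36\right)}{133} - 15 = - 21 \cdot 8 \cdot \frac{1}{133} \cdot 29 - 15 = \left(-21\right) \frac{232}{133} - 15 = - \frac{696}{19} - 15 = - \frac{981}{19}$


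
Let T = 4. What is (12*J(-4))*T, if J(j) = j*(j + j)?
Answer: 1536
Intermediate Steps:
J(j) = 2*j² (J(j) = j*(2*j) = 2*j²)
(12*J(-4))*T = (12*(2*(-4)²))*4 = (12*(2*16))*4 = (12*32)*4 = 384*4 = 1536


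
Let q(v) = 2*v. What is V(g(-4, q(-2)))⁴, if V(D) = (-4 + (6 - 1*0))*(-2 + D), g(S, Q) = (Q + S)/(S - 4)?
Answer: 16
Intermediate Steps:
g(S, Q) = (Q + S)/(-4 + S)
V(D) = -4 + 2*D (V(D) = (-4 + (6 + 0))*(-2 + D) = (-4 + 6)*(-2 + D) = 2*(-2 + D) = -4 + 2*D)
V(g(-4, q(-2)))⁴ = (-4 + 2*((2*(-2) - 4)/(-4 - 4)))⁴ = (-4 + 2*((-4 - 4)/(-8)))⁴ = (-4 + 2*(-⅛*(-8)))⁴ = (-4 + 2*1)⁴ = (-4 + 2)⁴ = (-2)⁴ = 16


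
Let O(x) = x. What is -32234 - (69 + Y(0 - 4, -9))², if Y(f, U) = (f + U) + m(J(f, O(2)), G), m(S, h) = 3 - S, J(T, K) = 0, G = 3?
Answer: -35715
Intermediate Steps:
Y(f, U) = 3 + U + f (Y(f, U) = (f + U) + (3 - 1*0) = (U + f) + (3 + 0) = (U + f) + 3 = 3 + U + f)
-32234 - (69 + Y(0 - 4, -9))² = -32234 - (69 + (3 - 9 + (0 - 4)))² = -32234 - (69 + (3 - 9 - 4))² = -32234 - (69 - 10)² = -32234 - 1*59² = -32234 - 1*3481 = -32234 - 3481 = -35715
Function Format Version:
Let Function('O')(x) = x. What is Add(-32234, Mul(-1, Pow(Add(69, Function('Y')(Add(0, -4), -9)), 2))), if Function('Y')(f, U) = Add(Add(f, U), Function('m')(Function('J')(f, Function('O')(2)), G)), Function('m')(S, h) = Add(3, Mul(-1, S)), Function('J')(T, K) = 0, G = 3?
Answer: -35715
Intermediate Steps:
Function('Y')(f, U) = Add(3, U, f) (Function('Y')(f, U) = Add(Add(f, U), Add(3, Mul(-1, 0))) = Add(Add(U, f), Add(3, 0)) = Add(Add(U, f), 3) = Add(3, U, f))
Add(-32234, Mul(-1, Pow(Add(69, Function('Y')(Add(0, -4), -9)), 2))) = Add(-32234, Mul(-1, Pow(Add(69, Add(3, -9, Add(0, -4))), 2))) = Add(-32234, Mul(-1, Pow(Add(69, Add(3, -9, -4)), 2))) = Add(-32234, Mul(-1, Pow(Add(69, -10), 2))) = Add(-32234, Mul(-1, Pow(59, 2))) = Add(-32234, Mul(-1, 3481)) = Add(-32234, -3481) = -35715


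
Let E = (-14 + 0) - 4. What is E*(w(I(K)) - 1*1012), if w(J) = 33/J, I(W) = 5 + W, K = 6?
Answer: 18162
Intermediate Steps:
E = -18 (E = -14 - 4 = -18)
E*(w(I(K)) - 1*1012) = -18*(33/(5 + 6) - 1*1012) = -18*(33/11 - 1012) = -18*(33*(1/11) - 1012) = -18*(3 - 1012) = -18*(-1009) = 18162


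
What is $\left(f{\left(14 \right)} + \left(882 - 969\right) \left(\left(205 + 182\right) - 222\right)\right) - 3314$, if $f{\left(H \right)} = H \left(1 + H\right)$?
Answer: $-17459$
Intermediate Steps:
$\left(f{\left(14 \right)} + \left(882 - 969\right) \left(\left(205 + 182\right) - 222\right)\right) - 3314 = \left(14 \left(1 + 14\right) + \left(882 - 969\right) \left(\left(205 + 182\right) - 222\right)\right) - 3314 = \left(14 \cdot 15 - 87 \left(387 - 222\right)\right) - 3314 = \left(210 - 14355\right) - 3314 = -14145 - 3314 = -17459$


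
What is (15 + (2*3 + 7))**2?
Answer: 784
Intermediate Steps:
(15 + (2*3 + 7))**2 = (15 + (6 + 7))**2 = (15 + 13)**2 = 28**2 = 784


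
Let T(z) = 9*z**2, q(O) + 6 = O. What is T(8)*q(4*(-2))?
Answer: -8064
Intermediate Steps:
q(O) = -6 + O
T(8)*q(4*(-2)) = (9*8**2)*(-6 + 4*(-2)) = (9*64)*(-6 - 8) = 576*(-14) = -8064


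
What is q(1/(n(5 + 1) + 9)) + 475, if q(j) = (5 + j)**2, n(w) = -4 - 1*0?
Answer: 12551/25 ≈ 502.04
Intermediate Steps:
n(w) = -4 (n(w) = -4 + 0 = -4)
q(1/(n(5 + 1) + 9)) + 475 = (5 + 1/(-4 + 9))**2 + 475 = (5 + 1/5)**2 + 475 = (26/5)**2 + 475 = 676/25 + 475 = 12551/25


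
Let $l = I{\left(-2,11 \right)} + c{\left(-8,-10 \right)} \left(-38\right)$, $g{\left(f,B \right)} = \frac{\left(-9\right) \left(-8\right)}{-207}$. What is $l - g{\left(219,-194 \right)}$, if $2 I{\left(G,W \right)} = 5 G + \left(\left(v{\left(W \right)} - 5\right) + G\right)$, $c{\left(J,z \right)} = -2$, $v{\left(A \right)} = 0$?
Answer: $\frac{3121}{46} \approx 67.848$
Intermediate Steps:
$I{\left(G,W \right)} = - \frac{5}{2} + 3 G$ ($I{\left(G,W \right)} = \frac{5 G + \left(\left(0 - 5\right) + G\right)}{2} = \frac{5 G + \left(-5 + G\right)}{2} = \frac{-5 + 6 G}{2} = - \frac{5}{2} + 3 G$)
$g{\left(f,B \right)} = - \frac{8}{23}$ ($g{\left(f,B \right)} = 72 \left(- \frac{1}{207}\right) = - \frac{8}{23}$)
$l = \frac{135}{2}$ ($l = \left(- \frac{5}{2} + 3 \left(-2\right)\right) - -76 = \left(- \frac{5}{2} - 6\right) + 76 = - \frac{17}{2} + 76 = \frac{135}{2} \approx 67.5$)
$l - g{\left(219,-194 \right)} = \frac{135}{2} - - \frac{8}{23} = \frac{135}{2} + \frac{8}{23} = \frac{3121}{46}$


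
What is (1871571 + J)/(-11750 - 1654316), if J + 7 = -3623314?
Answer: 875875/833033 ≈ 1.0514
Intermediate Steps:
J = -3623321 (J = -7 - 3623314 = -3623321)
(1871571 + J)/(-11750 - 1654316) = (1871571 - 3623321)/(-11750 - 1654316) = -1751750/(-1666066) = -1751750*(-1/1666066) = 875875/833033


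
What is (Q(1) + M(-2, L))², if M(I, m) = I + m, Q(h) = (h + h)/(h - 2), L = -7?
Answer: 121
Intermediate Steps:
Q(h) = 2*h/(-2 + h) (Q(h) = (2*h)/(-2 + h) = 2*h/(-2 + h))
(Q(1) + M(-2, L))² = (2*1/(-2 + 1) + (-2 - 7))² = (2*1/(-1) - 9)² = (2*1*(-1) - 9)² = (-2 - 9)² = (-11)² = 121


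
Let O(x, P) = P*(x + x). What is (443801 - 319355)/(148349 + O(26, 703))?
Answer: 5926/8805 ≈ 0.67303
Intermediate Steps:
O(x, P) = 2*P*x (O(x, P) = P*(2*x) = 2*P*x)
(443801 - 319355)/(148349 + O(26, 703)) = (443801 - 319355)/(148349 + 2*703*26) = 124446/(148349 + 36556) = 124446/184905 = 124446*(1/184905) = 5926/8805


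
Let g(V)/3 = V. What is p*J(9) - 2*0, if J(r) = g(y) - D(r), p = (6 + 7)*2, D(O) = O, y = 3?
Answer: 0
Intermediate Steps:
g(V) = 3*V
p = 26 (p = 13*2 = 26)
J(r) = 9 - r (J(r) = 3*3 - r = 9 - r)
p*J(9) - 2*0 = 26*(9 - 1*9) - 2*0 = 26*(9 - 9) + 0 = 26*0 + 0 = 0 + 0 = 0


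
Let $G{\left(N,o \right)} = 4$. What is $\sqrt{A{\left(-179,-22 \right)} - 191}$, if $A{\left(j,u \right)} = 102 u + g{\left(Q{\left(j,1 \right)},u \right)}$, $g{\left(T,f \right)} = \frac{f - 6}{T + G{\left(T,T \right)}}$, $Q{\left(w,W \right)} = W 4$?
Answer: $\frac{i \sqrt{9754}}{2} \approx 49.381 i$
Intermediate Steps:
$Q{\left(w,W \right)} = 4 W$
$g{\left(T,f \right)} = \frac{-6 + f}{4 + T}$ ($g{\left(T,f \right)} = \frac{f - 6}{T + 4} = \frac{-6 + f}{4 + T}$)
$A{\left(j,u \right)} = - \frac{3}{4} + \frac{817 u}{8}$ ($A{\left(j,u \right)} = 102 u + \frac{-6 + u}{4 + 4 \cdot 1} = 102 u + \frac{-6 + u}{4 + 4} = 102 u + \frac{-6 + u}{8} = 102 u + \left(- \frac{3}{4} + \frac{u}{8}\right) = - \frac{3}{4} + \frac{817 u}{8}$)
$\sqrt{A{\left(-179,-22 \right)} - 191} = \sqrt{\left(- \frac{3}{4} + \frac{817}{8} \left(-22\right)\right) - 191} = \sqrt{\left(- \frac{3}{4} - \frac{8987}{4}\right) - 191} = \sqrt{- \frac{4495}{2} - 191} = \sqrt{- \frac{4877}{2}} = \frac{i \sqrt{9754}}{2}$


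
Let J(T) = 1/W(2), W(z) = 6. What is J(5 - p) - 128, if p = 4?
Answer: -767/6 ≈ -127.83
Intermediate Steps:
J(T) = ⅙ (J(T) = 1/6 = ⅙)
J(5 - p) - 128 = ⅙ - 128 = -767/6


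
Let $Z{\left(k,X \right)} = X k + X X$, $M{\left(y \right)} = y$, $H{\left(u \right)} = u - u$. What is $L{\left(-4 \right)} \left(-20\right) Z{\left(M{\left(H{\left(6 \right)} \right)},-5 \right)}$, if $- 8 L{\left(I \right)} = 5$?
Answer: $\frac{625}{2} \approx 312.5$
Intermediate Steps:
$H{\left(u \right)} = 0$
$Z{\left(k,X \right)} = X^{2} + X k$ ($Z{\left(k,X \right)} = X k + X^{2} = X^{2} + X k$)
$L{\left(I \right)} = - \frac{5}{8}$ ($L{\left(I \right)} = \left(- \frac{1}{8}\right) 5 = - \frac{5}{8}$)
$L{\left(-4 \right)} \left(-20\right) Z{\left(M{\left(H{\left(6 \right)} \right)},-5 \right)} = \left(- \frac{5}{8}\right) \left(-20\right) \left(- 5 \left(-5 + 0\right)\right) = \frac{25 \left(\left(-5\right) \left(-5\right)\right)}{2} = \frac{25}{2} \cdot 25 = \frac{625}{2}$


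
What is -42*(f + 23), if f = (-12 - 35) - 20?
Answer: 1848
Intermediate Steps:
f = -67 (f = -47 - 20 = -67)
-42*(f + 23) = -42*(-67 + 23) = -42*(-44) = 1848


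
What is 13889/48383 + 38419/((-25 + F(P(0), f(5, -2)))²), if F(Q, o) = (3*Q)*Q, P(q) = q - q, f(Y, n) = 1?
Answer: 1867507102/30239375 ≈ 61.757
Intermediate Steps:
P(q) = 0
F(Q, o) = 3*Q²
13889/48383 + 38419/((-25 + F(P(0), f(5, -2)))²) = 13889/48383 + 38419/((-25 + 3*0²)²) = 13889*(1/48383) + 38419/((-25 + 3*0)²) = 13889/48383 + 38419/((-25 + 0)²) = 13889/48383 + 38419/((-25)²) = 13889/48383 + 38419/625 = 1867507102/30239375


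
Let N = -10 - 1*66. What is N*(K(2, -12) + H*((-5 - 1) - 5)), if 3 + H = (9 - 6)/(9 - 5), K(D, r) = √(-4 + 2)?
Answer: -1881 - 76*I*√2 ≈ -1881.0 - 107.48*I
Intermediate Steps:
K(D, r) = I*√2 (K(D, r) = √(-2) = I*√2)
H = -9/4 (H = -3 + (9 - 6)/(9 - 5) = -3 + 3/4 = -3 + 3*(¼) = -3 + ¾ = -9/4 ≈ -2.2500)
N = -76 (N = -10 - 66 = -76)
N*(K(2, -12) + H*((-5 - 1) - 5)) = -76*(I*√2 - 9*((-5 - 1) - 5)/4) = -76*(I*√2 - 9*(-6 - 5)/4) = -76*(I*√2 - 9/4*(-11)) = -76*(I*√2 + 99/4) = -76*(99/4 + I*√2) = -1881 - 76*I*√2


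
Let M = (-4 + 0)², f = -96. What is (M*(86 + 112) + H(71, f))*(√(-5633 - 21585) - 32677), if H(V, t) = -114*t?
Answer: -461137824 + 14112*I*√27218 ≈ -4.6114e+8 + 2.3282e+6*I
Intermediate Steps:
M = 16 (M = (-4)² = 16)
(M*(86 + 112) + H(71, f))*(√(-5633 - 21585) - 32677) = (16*(86 + 112) - 114*(-96))*(√(-5633 - 21585) - 32677) = (16*198 + 10944)*(√(-27218) - 32677) = (3168 + 10944)*(I*√27218 - 32677) = 14112*(-32677 + I*√27218) = -461137824 + 14112*I*√27218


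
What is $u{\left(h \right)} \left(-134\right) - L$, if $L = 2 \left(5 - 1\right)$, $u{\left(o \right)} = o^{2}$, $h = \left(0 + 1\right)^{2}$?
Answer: $-142$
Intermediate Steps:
$h = 1$ ($h = 1^{2} = 1$)
$L = 8$ ($L = 2 \cdot 4 = 8$)
$u{\left(h \right)} \left(-134\right) - L = 1^{2} \left(-134\right) - 8 = 1 \left(-134\right) - 8 = -134 - 8 = -142$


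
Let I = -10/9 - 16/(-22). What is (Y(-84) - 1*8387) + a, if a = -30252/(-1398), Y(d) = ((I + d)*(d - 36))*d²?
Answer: 183103586141/2563 ≈ 7.1441e+7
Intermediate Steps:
I = -38/99 (I = -10*⅑ - 16*(-1/22) = -10/9 + 8/11 = -38/99 ≈ -0.38384)
Y(d) = d²*(-36 + d)*(-38/99 + d) (Y(d) = ((-38/99 + d)*(d - 36))*d² = ((-38/99 + d)*(-36 + d))*d² = ((-36 + d)*(-38/99 + d))*d² = d²*(-36 + d)*(-38/99 + d))
a = 5042/233 (a = -30252*(-1/1398) = 5042/233 ≈ 21.639)
(Y(-84) - 1*8387) + a = ((1/99)*(-84)²*(1368 - 3602*(-84) + 99*(-84)²) - 1*8387) + 5042/233 = ((1/99)*7056*(1368 + 302568 + 99*7056) - 8387) + 5042/233 = ((1/99)*7056*(1368 + 302568 + 698544) - 8387) + 5042/233 = ((1/99)*7056*1002480 - 8387) + 5042/233 = (785944320/11 - 8387) + 5042/233 = 785852063/11 + 5042/233 = 183103586141/2563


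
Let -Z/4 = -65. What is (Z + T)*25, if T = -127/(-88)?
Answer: 575175/88 ≈ 6536.1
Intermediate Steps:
Z = 260 (Z = -4*(-65) = 260)
T = 127/88 (T = -127*(-1/88) = 127/88 ≈ 1.4432)
(Z + T)*25 = (260 + 127/88)*25 = (23007/88)*25 = 575175/88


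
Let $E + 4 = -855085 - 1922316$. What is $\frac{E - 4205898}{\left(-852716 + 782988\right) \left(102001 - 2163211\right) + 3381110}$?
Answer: $- \frac{6983303}{143727431990} \approx -4.8587 \cdot 10^{-5}$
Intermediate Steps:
$E = -2777405$ ($E = -4 - 2777401 = -2777405$)
$\frac{E - 4205898}{\left(-852716 + 782988\right) \left(102001 - 2163211\right) + 3381110} = \frac{-2777405 - 4205898}{\left(-852716 + 782988\right) \left(102001 - 2163211\right) + 3381110} = - \frac{6983303}{\left(-69728\right) \left(-2061210\right) + 3381110} = - \frac{6983303}{143724050880 + 3381110} = - \frac{6983303}{143727431990}$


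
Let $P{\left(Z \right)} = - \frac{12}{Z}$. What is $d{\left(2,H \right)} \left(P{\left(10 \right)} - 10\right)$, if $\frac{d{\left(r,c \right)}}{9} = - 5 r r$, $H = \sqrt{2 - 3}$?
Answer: $2016$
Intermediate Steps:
$H = i$ ($H = \sqrt{-1} = i \approx 1.0 i$)
$d{\left(r,c \right)} = - 45 r^{2}$ ($d{\left(r,c \right)} = 9 - 5 r r = 9 \left(- 5 r^{2}\right) = - 45 r^{2}$)
$d{\left(2,H \right)} \left(P{\left(10 \right)} - 10\right) = - 45 \cdot 2^{2} \left(- \frac{12}{10} - 10\right) = \left(-45\right) 4 \left(\left(-12\right) \frac{1}{10} - 10\right) = - 180 \left(- \frac{6}{5} - 10\right) = \left(-180\right) \left(- \frac{56}{5}\right) = 2016$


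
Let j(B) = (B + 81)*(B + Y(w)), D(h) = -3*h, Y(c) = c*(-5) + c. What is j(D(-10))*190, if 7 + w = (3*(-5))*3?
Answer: 5019420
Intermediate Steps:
w = -52 (w = -7 + (3*(-5))*3 = -7 - 15*3 = -7 - 45 = -52)
Y(c) = -4*c (Y(c) = -5*c + c = -4*c)
j(B) = (81 + B)*(208 + B) (j(B) = (B + 81)*(B - 4*(-52)) = (81 + B)*(B + 208) = (81 + B)*(208 + B))
j(D(-10))*190 = (16848 + (-3*(-10))² + 289*(-3*(-10)))*190 = (16848 + 30² + 289*30)*190 = (16848 + 900 + 8670)*190 = 26418*190 = 5019420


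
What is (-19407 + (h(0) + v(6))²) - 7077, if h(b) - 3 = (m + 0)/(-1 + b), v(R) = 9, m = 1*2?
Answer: -26384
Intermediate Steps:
m = 2
h(b) = 3 + 2/(-1 + b) (h(b) = 3 + (2 + 0)/(-1 + b) = 3 + 2/(-1 + b))
(-19407 + (h(0) + v(6))²) - 7077 = (-19407 + ((-1 + 3*0)/(-1 + 0) + 9)²) - 7077 = (-19407 + ((-1 + 0)/(-1) + 9)²) - 7077 = (-19407 + (-1*(-1) + 9)²) - 7077 = (-19407 + (1 + 9)²) - 7077 = (-19407 + 10²) - 7077 = (-19407 + 100) - 7077 = -19307 - 7077 = -26384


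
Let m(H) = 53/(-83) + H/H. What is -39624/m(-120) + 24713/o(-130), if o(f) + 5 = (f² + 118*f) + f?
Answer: -156192907/1425 ≈ -1.0961e+5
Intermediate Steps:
o(f) = -5 + f² + 119*f (o(f) = -5 + ((f² + 118*f) + f) = -5 + (f² + 119*f) = -5 + f² + 119*f)
m(H) = 30/83 (m(H) = 53*(-1/83) + 1 = -53/83 + 1 = 30/83)
-39624/m(-120) + 24713/o(-130) = -39624/30/83 + 24713/(-5 + (-130)² + 119*(-130)) = -39624*83/30 + 24713/(-5 + 16900 - 15470) = -548132/5 + 24713/1425 = -156192907/1425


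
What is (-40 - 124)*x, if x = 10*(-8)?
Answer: 13120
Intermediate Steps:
x = -80
(-40 - 124)*x = (-40 - 124)*(-80) = -164*(-80) = 13120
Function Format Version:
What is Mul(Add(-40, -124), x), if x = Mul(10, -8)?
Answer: 13120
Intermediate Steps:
x = -80
Mul(Add(-40, -124), x) = Mul(Add(-40, -124), -80) = Mul(-164, -80) = 13120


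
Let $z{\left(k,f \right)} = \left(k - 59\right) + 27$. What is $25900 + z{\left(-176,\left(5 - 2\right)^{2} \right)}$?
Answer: $25692$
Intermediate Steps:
$z{\left(k,f \right)} = -32 + k$ ($z{\left(k,f \right)} = \left(-59 + k\right) + 27 = -32 + k$)
$25900 + z{\left(-176,\left(5 - 2\right)^{2} \right)} = 25900 - 208 = 25692$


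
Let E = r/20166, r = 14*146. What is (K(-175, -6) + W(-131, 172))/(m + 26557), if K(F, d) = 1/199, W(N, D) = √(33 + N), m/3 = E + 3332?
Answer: 3361/24448275345 + 23527*I*√2/122855655 ≈ 1.3747e-7 + 0.00027082*I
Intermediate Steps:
r = 2044
E = 1022/10083 (E = 2044/20166 = 2044*(1/20166) = 1022/10083 ≈ 0.10136)
m = 33597578/3361 (m = 3*(1022/10083 + 3332) = 3*(33597578/10083) = 33597578/3361 ≈ 9996.3)
K(F, d) = 1/199
(K(-175, -6) + W(-131, 172))/(m + 26557) = (1/199 + √(33 - 131))/(33597578/3361 + 26557) = (1/199 + √(-98))/(122855655/3361) = (1/199 + 7*I*√2)*(3361/122855655) = 3361/24448275345 + 23527*I*√2/122855655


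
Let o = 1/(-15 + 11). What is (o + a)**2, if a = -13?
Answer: 2809/16 ≈ 175.56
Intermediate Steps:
o = -1/4 (o = 1/(-4) = -1/4 ≈ -0.25000)
(o + a)**2 = (-1/4 - 13)**2 = (-53/4)**2 = 2809/16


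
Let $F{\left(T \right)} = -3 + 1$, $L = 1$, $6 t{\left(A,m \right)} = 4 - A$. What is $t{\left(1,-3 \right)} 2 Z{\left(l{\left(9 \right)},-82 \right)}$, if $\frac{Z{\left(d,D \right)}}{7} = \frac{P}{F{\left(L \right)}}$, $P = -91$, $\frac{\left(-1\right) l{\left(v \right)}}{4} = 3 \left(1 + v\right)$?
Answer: $\frac{637}{2} \approx 318.5$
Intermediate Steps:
$t{\left(A,m \right)} = \frac{2}{3} - \frac{A}{6}$ ($t{\left(A,m \right)} = \frac{4 - A}{6} = \frac{2}{3} - \frac{A}{6}$)
$F{\left(T \right)} = -2$
$l{\left(v \right)} = -12 - 12 v$ ($l{\left(v \right)} = - 4 \cdot 3 \left(1 + v\right) = - 4 \left(3 + 3 v\right) = -12 - 12 v$)
$Z{\left(d,D \right)} = \frac{637}{2}$ ($Z{\left(d,D \right)} = 7 \left(- \frac{91}{-2}\right) = 7 \left(\left(-91\right) \left(- \frac{1}{2}\right)\right) = 7 \cdot \frac{91}{2} = \frac{637}{2}$)
$t{\left(1,-3 \right)} 2 Z{\left(l{\left(9 \right)},-82 \right)} = \left(\frac{2}{3} - \frac{1}{6}\right) 2 \cdot \frac{637}{2} = \frac{1}{2} \cdot 2 \cdot \frac{637}{2} = 1 \cdot \frac{637}{2} = \frac{637}{2}$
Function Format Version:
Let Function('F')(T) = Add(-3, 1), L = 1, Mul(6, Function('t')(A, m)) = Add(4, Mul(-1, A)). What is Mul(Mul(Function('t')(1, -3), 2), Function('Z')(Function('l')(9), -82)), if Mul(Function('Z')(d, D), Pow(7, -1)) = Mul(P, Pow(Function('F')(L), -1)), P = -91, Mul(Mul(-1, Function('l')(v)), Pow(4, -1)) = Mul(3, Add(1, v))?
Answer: Rational(637, 2) ≈ 318.50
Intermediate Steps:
Function('t')(A, m) = Add(Rational(2, 3), Mul(Rational(-1, 6), A)) (Function('t')(A, m) = Mul(Rational(1, 6), Add(4, Mul(-1, A))) = Add(Rational(2, 3), Mul(Rational(-1, 6), A)))
Function('F')(T) = -2
Function('l')(v) = Add(-12, Mul(-12, v)) (Function('l')(v) = Mul(-4, Mul(3, Add(1, v))) = Mul(-4, Add(3, Mul(3, v))) = Add(-12, Mul(-12, v)))
Function('Z')(d, D) = Rational(637, 2) (Function('Z')(d, D) = Mul(7, Mul(-91, Pow(-2, -1))) = Mul(7, Mul(-91, Rational(-1, 2))) = Mul(7, Rational(91, 2)) = Rational(637, 2))
Mul(Mul(Function('t')(1, -3), 2), Function('Z')(Function('l')(9), -82)) = Mul(Mul(Add(Rational(2, 3), Mul(Rational(-1, 6), 1)), 2), Rational(637, 2)) = Mul(Mul(Add(Rational(2, 3), Rational(-1, 6)), 2), Rational(637, 2)) = Mul(Mul(Rational(1, 2), 2), Rational(637, 2)) = Mul(1, Rational(637, 2)) = Rational(637, 2)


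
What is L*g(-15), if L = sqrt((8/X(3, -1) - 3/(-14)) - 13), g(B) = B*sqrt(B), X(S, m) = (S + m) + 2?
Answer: 15*sqrt(31710)/14 ≈ 190.79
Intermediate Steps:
X(S, m) = 2 + S + m
g(B) = B**(3/2)
L = I*sqrt(2114)/14 (L = sqrt((8/(2 + 3 - 1) - 3/(-14)) - 13) = sqrt((8/4 - 3*(-1/14)) - 13) = sqrt((8*(1/4) + 3/14) - 13) = sqrt((2 + 3/14) - 13) = sqrt(31/14 - 13) = sqrt(-151/14) = I*sqrt(2114)/14 ≈ 3.2842*I)
L*g(-15) = (I*sqrt(2114)/14)*(-15)**(3/2) = (I*sqrt(2114)/14)*(-15*I*sqrt(15)) = 15*sqrt(31710)/14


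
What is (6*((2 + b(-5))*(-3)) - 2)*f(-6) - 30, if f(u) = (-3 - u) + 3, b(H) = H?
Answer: 282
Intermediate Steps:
f(u) = -u
(6*((2 + b(-5))*(-3)) - 2)*f(-6) - 30 = (6*((2 - 5)*(-3)) - 2)*(-1*(-6)) - 30 = (6*(-3*(-3)) - 2)*6 - 30 = (6*9 - 2)*6 - 30 = (54 - 2)*6 - 30 = 52*6 - 30 = 312 - 30 = 282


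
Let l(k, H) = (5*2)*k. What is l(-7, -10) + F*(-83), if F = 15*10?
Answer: -12520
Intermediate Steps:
l(k, H) = 10*k
F = 150
l(-7, -10) + F*(-83) = 10*(-7) + 150*(-83) = -70 - 12450 = -12520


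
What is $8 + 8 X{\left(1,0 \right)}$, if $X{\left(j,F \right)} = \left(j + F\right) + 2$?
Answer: $32$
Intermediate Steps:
$X{\left(j,F \right)} = 2 + F + j$ ($X{\left(j,F \right)} = \left(F + j\right) + 2 = 2 + F + j$)
$8 + 8 X{\left(1,0 \right)} = 8 + 8 \left(2 + 0 + 1\right) = 8 + 8 \cdot 3 = 8 + 24 = 32$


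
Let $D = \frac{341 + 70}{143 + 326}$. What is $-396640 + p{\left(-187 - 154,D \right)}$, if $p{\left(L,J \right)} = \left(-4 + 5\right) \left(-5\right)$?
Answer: $-396645$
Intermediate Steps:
$D = \frac{411}{469} \approx 0.87633$
$p{\left(L,J \right)} = -5$ ($p{\left(L,J \right)} = 1 \left(-5\right) = -5$)
$-396640 + p{\left(-187 - 154,D \right)} = -396640 - 5 = -396645$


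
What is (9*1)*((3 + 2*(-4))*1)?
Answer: -45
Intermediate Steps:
(9*1)*((3 + 2*(-4))*1) = 9*((3 - 8)*1) = 9*(-5*1) = 9*(-5) = -45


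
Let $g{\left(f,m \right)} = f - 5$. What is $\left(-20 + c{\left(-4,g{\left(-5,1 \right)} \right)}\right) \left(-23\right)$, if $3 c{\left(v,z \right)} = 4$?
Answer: $\frac{1288}{3} \approx 429.33$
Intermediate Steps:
$g{\left(f,m \right)} = -5 + f$
$c{\left(v,z \right)} = \frac{4}{3}$ ($c{\left(v,z \right)} = \frac{1}{3} \cdot 4 = \frac{4}{3}$)
$\left(-20 + c{\left(-4,g{\left(-5,1 \right)} \right)}\right) \left(-23\right) = \left(-20 + \frac{4}{3}\right) \left(-23\right) = \left(- \frac{56}{3}\right) \left(-23\right) = \frac{1288}{3}$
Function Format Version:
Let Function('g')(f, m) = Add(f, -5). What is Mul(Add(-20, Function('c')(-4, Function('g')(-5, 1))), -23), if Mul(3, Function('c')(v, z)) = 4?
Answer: Rational(1288, 3) ≈ 429.33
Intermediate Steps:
Function('g')(f, m) = Add(-5, f)
Function('c')(v, z) = Rational(4, 3) (Function('c')(v, z) = Mul(Rational(1, 3), 4) = Rational(4, 3))
Mul(Add(-20, Function('c')(-4, Function('g')(-5, 1))), -23) = Mul(Add(-20, Rational(4, 3)), -23) = Mul(Rational(-56, 3), -23) = Rational(1288, 3)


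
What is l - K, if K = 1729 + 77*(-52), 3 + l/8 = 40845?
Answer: 329011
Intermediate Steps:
l = 326736 (l = -24 + 8*40845 = -24 + 326760 = 326736)
K = -2275 (K = 1729 - 4004 = -2275)
l - K = 326736 - 1*(-2275) = 326736 + 2275 = 329011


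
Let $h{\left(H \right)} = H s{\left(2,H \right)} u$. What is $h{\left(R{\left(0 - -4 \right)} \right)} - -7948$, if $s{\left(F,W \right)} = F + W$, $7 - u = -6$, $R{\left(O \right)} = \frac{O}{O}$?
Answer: $7987$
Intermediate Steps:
$R{\left(O \right)} = 1$
$u = 13$ ($u = 7 - -6 = 7 + 6 = 13$)
$h{\left(H \right)} = 13 H \left(2 + H\right)$ ($h{\left(H \right)} = H \left(2 + H\right) 13 = 13 H \left(2 + H\right)$)
$h{\left(R{\left(0 - -4 \right)} \right)} - -7948 = 13 \cdot 1 \left(2 + 1\right) - -7948 = 13 \cdot 1 \cdot 3 + 7948 = 39 + 7948 = 7987$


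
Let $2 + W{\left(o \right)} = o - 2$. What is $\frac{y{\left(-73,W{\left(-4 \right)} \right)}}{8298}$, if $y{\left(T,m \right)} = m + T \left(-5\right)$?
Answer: $\frac{119}{2766} \approx 0.043022$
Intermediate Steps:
$W{\left(o \right)} = -4 + o$ ($W{\left(o \right)} = -2 + \left(o - 2\right) = -2 + \left(-2 + o\right) = -4 + o$)
$y{\left(T,m \right)} = m - 5 T$
$\frac{y{\left(-73,W{\left(-4 \right)} \right)}}{8298} = \frac{\left(-4 - 4\right) - -365}{8298} = \left(-8 + 365\right) \frac{1}{8298} = 357 \cdot \frac{1}{8298} = \frac{119}{2766}$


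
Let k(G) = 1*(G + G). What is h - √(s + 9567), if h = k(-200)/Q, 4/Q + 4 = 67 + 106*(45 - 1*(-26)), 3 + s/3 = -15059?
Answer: -758900 - I*√35619 ≈ -7.589e+5 - 188.73*I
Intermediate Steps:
s = -45186 (s = -9 + 3*(-15059) = -9 - 45177 = -45186)
k(G) = 2*G (k(G) = 1*(2*G) = 2*G)
Q = 4/7589 (Q = 4/(-4 + (67 + 106*(45 - 1*(-26)))) = 4/(-4 + (67 + 106*(45 + 26))) = 4/(-4 + (67 + 106*71)) = 4/(-4 + (67 + 7526)) = 4/(-4 + 7593) = 4/7589 ≈ 0.00052708)
h = -758900 (h = (2*(-200))/(4/7589) = -400*7589/4 = -758900)
h - √(s + 9567) = -758900 - √(-45186 + 9567) = -758900 - √(-35619) = -758900 - I*√35619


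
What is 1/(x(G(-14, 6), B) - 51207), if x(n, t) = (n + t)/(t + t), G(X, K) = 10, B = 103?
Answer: -206/10548529 ≈ -1.9529e-5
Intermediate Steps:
x(n, t) = (n + t)/(2*t) (x(n, t) = (n + t)/((2*t)) = (n + t)*(1/(2*t)) = (n + t)/(2*t))
1/(x(G(-14, 6), B) - 51207) = 1/((1/2)*(10 + 103)/103 - 51207) = 1/((1/2)*(1/103)*113 - 51207) = 1/(113/206 - 51207) = 1/(-10548529/206) = -206/10548529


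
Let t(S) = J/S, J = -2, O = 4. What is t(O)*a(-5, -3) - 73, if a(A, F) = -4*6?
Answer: -61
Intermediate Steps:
a(A, F) = -24
t(S) = -2/S
t(O)*a(-5, -3) - 73 = -2/4*(-24) - 73 = -2*¼*(-24) - 73 = -½*(-24) - 73 = 12 - 73 = -61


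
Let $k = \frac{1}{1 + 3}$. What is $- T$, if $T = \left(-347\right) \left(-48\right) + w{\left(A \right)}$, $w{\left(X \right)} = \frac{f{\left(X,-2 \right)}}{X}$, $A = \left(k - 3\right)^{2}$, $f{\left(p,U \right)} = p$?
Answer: $-16657$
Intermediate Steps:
$k = \frac{1}{4} \approx 0.25$
$A = \frac{121}{16}$ ($A = \left(\frac{1}{4} - 3\right)^{2} = \left(- \frac{11}{4}\right)^{2} = \frac{121}{16} \approx 7.5625$)
$w{\left(X \right)} = 1$ ($w{\left(X \right)} = \frac{X}{X} = 1$)
$T = 16657$ ($T = \left(-347\right) \left(-48\right) + 1 = 16656 + 1 = 16657$)
$- T = \left(-1\right) 16657 = -16657$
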